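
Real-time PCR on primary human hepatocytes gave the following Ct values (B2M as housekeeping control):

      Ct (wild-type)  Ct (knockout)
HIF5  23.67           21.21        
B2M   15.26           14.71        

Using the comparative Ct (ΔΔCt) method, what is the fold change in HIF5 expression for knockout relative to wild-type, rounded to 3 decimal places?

ΔCt(wild-type) = 23.670 − 15.260 = 8.410
ΔCt(knockout) = 21.210 − 14.710 = 6.500
ΔΔCt = 6.500 − 8.410 = -1.910
Fold change = 2^(−(-1.910)) = 2^1.910 = 3.7581

3.758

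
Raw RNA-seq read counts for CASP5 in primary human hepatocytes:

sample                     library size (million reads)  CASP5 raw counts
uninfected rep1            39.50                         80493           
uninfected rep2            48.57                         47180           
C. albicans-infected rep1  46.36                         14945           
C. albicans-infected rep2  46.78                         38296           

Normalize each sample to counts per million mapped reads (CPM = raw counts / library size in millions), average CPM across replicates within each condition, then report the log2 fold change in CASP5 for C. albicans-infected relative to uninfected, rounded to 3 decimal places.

CPM(uninfected rep1) = 80493 / 39.50 = 2037.7975
CPM(uninfected rep2) = 47180 / 48.57 = 971.3815
CPM(C. albicans-infected rep1) = 14945 / 46.36 = 322.3684
CPM(C. albicans-infected rep2) = 38296 / 46.78 = 818.6404
mean CPM(uninfected) = 1504.5895; mean CPM(C. albicans-infected) = 570.5044
Fold change = 570.5044 / 1504.5895 = 0.37918
log2(0.37918) = -1.3991

-1.399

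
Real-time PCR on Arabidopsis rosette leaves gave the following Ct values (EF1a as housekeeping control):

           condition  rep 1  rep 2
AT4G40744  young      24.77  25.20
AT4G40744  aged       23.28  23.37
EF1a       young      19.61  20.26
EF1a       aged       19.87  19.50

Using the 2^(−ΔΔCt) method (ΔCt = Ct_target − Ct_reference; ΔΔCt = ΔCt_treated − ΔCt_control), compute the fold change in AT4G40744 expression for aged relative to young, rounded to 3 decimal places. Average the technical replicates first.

Mean Ct: AT4G40744 young 24.985; AT4G40744 aged 23.325; EF1a young 19.935; EF1a aged 19.685
ΔCt(young) = 24.985 − 19.935 = 5.050
ΔCt(aged) = 23.325 − 19.685 = 3.640
ΔΔCt = 3.640 − 5.050 = -1.410
Fold change = 2^(−(-1.410)) = 2^1.410 = 2.6574

2.657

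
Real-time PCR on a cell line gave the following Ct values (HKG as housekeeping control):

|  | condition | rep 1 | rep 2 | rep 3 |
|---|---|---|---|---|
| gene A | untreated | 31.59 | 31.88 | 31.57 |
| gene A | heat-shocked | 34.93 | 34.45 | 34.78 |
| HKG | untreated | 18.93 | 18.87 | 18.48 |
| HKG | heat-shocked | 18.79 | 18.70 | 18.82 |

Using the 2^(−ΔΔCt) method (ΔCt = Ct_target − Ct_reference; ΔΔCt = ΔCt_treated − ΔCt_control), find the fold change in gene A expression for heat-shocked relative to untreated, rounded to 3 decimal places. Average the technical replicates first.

0.122

Mean Ct: gene A untreated 31.680; gene A heat-shocked 34.720; HKG untreated 18.760; HKG heat-shocked 18.770
ΔCt(untreated) = 31.680 − 18.760 = 12.920
ΔCt(heat-shocked) = 34.720 − 18.770 = 15.950
ΔΔCt = 15.950 − 12.920 = 3.030
Fold change = 2^(−3.030) = 0.1224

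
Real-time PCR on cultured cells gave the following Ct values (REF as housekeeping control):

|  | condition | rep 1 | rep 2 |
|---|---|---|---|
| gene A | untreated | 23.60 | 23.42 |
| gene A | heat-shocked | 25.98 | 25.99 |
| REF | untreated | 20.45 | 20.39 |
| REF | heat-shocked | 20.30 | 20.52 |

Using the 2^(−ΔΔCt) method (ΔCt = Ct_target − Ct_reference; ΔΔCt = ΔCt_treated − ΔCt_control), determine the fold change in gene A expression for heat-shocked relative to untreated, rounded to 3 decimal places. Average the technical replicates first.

0.179

Mean Ct: gene A untreated 23.510; gene A heat-shocked 25.985; REF untreated 20.420; REF heat-shocked 20.410
ΔCt(untreated) = 23.510 − 20.420 = 3.090
ΔCt(heat-shocked) = 25.985 − 20.410 = 5.575
ΔΔCt = 5.575 − 3.090 = 2.485
Fold change = 2^(−2.485) = 0.1786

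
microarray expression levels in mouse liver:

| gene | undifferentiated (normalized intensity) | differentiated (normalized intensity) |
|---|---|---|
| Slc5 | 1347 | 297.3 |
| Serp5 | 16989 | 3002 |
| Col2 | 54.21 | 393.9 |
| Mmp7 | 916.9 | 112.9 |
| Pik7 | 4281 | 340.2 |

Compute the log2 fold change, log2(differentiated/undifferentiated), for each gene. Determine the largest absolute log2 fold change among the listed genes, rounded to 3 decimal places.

3.653

log2(297.3/1347) = -2.180  (Slc5)
log2(3002/16989) = -2.501  (Serp5)
log2(393.9/54.21) = 2.861  (Col2)
log2(112.9/916.9) = -3.022  (Mmp7)
log2(340.2/4281) = -3.653  (Pik7)
The largest magnitude belongs to Pik7.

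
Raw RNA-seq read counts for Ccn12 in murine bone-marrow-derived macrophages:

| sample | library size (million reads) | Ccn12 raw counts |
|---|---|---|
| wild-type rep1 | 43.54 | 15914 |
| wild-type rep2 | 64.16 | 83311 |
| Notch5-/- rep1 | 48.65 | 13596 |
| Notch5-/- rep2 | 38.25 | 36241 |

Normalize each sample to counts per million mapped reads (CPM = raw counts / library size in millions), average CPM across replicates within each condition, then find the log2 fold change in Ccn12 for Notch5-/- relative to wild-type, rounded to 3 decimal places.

-0.440

CPM(wild-type rep1) = 15914 / 43.54 = 365.5030
CPM(wild-type rep2) = 83311 / 64.16 = 1298.4882
CPM(Notch5-/- rep1) = 13596 / 48.65 = 279.4656
CPM(Notch5-/- rep2) = 36241 / 38.25 = 947.4771
mean CPM(wild-type) = 831.9956; mean CPM(Notch5-/-) = 613.4713
Fold change = 613.4713 / 831.9956 = 0.73735
log2(0.73735) = -0.4396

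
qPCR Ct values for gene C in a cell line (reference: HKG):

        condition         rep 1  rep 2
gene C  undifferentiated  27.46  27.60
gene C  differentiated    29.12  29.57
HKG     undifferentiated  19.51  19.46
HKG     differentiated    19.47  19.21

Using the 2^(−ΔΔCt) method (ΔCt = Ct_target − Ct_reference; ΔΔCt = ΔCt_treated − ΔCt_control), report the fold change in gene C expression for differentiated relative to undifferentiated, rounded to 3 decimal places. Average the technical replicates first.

Mean Ct: gene C undifferentiated 27.530; gene C differentiated 29.345; HKG undifferentiated 19.485; HKG differentiated 19.340
ΔCt(undifferentiated) = 27.530 − 19.485 = 8.045
ΔCt(differentiated) = 29.345 − 19.340 = 10.005
ΔΔCt = 10.005 − 8.045 = 1.960
Fold change = 2^(−1.960) = 0.2570

0.257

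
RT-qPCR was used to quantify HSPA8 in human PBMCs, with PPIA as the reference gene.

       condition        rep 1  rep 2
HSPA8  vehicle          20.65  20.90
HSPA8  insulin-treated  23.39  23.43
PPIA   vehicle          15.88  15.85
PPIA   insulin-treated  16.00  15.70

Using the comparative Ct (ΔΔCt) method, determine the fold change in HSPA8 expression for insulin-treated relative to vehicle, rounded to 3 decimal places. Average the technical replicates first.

Mean Ct: HSPA8 vehicle 20.775; HSPA8 insulin-treated 23.410; PPIA vehicle 15.865; PPIA insulin-treated 15.850
ΔCt(vehicle) = 20.775 − 15.865 = 4.910
ΔCt(insulin-treated) = 23.410 − 15.850 = 7.560
ΔΔCt = 7.560 − 4.910 = 2.650
Fold change = 2^(−2.650) = 0.1593

0.159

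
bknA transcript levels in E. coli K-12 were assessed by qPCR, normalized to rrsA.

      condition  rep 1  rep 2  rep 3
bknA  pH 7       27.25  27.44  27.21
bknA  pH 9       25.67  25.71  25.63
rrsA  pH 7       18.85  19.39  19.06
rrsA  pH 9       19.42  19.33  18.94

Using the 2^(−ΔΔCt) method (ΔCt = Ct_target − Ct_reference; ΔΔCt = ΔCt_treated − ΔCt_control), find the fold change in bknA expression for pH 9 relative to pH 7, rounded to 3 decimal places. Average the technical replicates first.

3.387

Mean Ct: bknA pH 7 27.300; bknA pH 9 25.670; rrsA pH 7 19.100; rrsA pH 9 19.230
ΔCt(pH 7) = 27.300 − 19.100 = 8.200
ΔCt(pH 9) = 25.670 − 19.230 = 6.440
ΔΔCt = 6.440 − 8.200 = -1.760
Fold change = 2^(−(-1.760)) = 2^1.760 = 3.3870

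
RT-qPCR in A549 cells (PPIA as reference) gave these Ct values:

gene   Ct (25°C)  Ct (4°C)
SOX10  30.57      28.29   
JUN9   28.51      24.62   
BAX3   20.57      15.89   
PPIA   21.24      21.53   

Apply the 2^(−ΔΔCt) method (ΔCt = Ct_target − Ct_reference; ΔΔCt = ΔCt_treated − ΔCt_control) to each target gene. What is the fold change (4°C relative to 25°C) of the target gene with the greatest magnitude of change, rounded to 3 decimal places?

SOX10: ΔΔCt = (28.29−21.53) − (30.57−21.24) = 6.76 − 9.33 = -2.57; fold change = 2^2.57 = 5.938
JUN9: ΔΔCt = (24.62−21.53) − (28.51−21.24) = 3.09 − 7.27 = -4.18; fold change = 2^4.18 = 18.126
BAX3: ΔΔCt = (15.89−21.53) − (20.57−21.24) = -5.64 − (-0.67) = -4.97; fold change = 2^4.97 = 31.341
BAX3 has the largest |ΔΔCt| = 4.97.

31.341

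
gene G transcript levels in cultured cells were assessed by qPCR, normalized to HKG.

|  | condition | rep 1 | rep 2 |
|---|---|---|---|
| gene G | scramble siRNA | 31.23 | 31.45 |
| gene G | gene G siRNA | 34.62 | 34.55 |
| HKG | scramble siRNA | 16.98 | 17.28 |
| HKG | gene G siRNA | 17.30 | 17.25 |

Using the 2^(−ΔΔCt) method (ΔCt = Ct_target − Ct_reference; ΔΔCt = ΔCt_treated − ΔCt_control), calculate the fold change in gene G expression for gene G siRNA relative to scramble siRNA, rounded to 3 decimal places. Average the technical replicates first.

Mean Ct: gene G scramble siRNA 31.340; gene G gene G siRNA 34.585; HKG scramble siRNA 17.130; HKG gene G siRNA 17.275
ΔCt(scramble siRNA) = 31.340 − 17.130 = 14.210
ΔCt(gene G siRNA) = 34.585 − 17.275 = 17.310
ΔΔCt = 17.310 − 14.210 = 3.100
Fold change = 2^(−3.100) = 0.1166

0.117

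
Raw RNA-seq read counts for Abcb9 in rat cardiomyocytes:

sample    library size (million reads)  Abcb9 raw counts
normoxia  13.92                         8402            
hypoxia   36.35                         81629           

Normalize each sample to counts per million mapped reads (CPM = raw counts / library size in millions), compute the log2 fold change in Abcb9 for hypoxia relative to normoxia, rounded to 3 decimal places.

CPM(normoxia) = 8402 / 13.92 = 603.5920
CPM(hypoxia) = 81629 / 36.35 = 2245.6396
Fold change = 2245.6396 / 603.5920 = 3.72046
log2(3.72046) = 1.8955

1.895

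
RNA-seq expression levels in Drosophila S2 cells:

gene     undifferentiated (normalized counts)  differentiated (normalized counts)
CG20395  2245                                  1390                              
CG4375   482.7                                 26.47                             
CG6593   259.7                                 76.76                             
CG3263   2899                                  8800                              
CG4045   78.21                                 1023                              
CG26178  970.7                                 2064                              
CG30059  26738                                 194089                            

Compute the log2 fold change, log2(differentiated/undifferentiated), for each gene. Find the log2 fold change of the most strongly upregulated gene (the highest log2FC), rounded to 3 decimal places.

log2(1390/2245) = -0.692  (CG20395)
log2(26.47/482.7) = -4.189  (CG4375)
log2(76.76/259.7) = -1.758  (CG6593)
log2(8800/2899) = 1.602  (CG3263)
log2(1023/78.21) = 3.709  (CG4045)
log2(2064/970.7) = 1.088  (CG26178)
log2(194089/26738) = 2.860  (CG30059)
CG4045 is most strongly upregulated.

3.709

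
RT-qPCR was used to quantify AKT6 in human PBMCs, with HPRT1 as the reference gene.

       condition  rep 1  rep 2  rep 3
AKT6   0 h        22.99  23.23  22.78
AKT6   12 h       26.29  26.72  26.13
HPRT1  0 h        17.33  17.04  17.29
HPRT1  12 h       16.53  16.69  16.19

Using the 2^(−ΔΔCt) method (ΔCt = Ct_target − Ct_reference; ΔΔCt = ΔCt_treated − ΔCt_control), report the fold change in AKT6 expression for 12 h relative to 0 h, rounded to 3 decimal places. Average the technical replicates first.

Mean Ct: AKT6 0 h 23.000; AKT6 12 h 26.380; HPRT1 0 h 17.220; HPRT1 12 h 16.470
ΔCt(0 h) = 23.000 − 17.220 = 5.780
ΔCt(12 h) = 26.380 − 16.470 = 9.910
ΔΔCt = 9.910 − 5.780 = 4.130
Fold change = 2^(−4.130) = 0.0571

0.057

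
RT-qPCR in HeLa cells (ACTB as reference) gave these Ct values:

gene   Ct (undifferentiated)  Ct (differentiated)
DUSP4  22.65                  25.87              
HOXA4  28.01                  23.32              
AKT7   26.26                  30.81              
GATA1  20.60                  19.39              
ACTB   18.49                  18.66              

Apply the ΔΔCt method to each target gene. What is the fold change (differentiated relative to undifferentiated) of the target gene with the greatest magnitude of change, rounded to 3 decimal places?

DUSP4: ΔΔCt = (25.87−18.66) − (22.65−18.49) = 7.21 − 4.16 = 3.05; fold change = 2^-3.05 = 0.121
HOXA4: ΔΔCt = (23.32−18.66) − (28.01−18.49) = 4.66 − 9.52 = -4.86; fold change = 2^4.86 = 29.041
AKT7: ΔΔCt = (30.81−18.66) − (26.26−18.49) = 12.15 − 7.77 = 4.38; fold change = 2^-4.38 = 0.048
GATA1: ΔΔCt = (19.39−18.66) − (20.60−18.49) = 0.73 − 2.11 = -1.38; fold change = 2^1.38 = 2.603
HOXA4 has the largest |ΔΔCt| = 4.86.

29.041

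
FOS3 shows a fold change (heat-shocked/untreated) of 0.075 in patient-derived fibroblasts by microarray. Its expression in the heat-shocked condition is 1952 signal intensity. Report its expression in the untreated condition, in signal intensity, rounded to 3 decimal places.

untreated expression = 1952 / 0.075 = 26026.667

26026.667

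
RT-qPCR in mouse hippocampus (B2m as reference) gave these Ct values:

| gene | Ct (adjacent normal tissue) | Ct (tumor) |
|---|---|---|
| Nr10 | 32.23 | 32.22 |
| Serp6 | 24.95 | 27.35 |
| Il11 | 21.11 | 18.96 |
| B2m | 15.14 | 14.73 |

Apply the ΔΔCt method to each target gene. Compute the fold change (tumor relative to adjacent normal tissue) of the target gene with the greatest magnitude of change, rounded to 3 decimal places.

0.143

Nr10: ΔΔCt = (32.22−14.73) − (32.23−15.14) = 17.49 − 17.09 = 0.40; fold change = 2^-0.40 = 0.758
Serp6: ΔΔCt = (27.35−14.73) − (24.95−15.14) = 12.62 − 9.81 = 2.81; fold change = 2^-2.81 = 0.143
Il11: ΔΔCt = (18.96−14.73) − (21.11−15.14) = 4.23 − 5.97 = -1.74; fold change = 2^1.74 = 3.340
Serp6 has the largest |ΔΔCt| = 2.81.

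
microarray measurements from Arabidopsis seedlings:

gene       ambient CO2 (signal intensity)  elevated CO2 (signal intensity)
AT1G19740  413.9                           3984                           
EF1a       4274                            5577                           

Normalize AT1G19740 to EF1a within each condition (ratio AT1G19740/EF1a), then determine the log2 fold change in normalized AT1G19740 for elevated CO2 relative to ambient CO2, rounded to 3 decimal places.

AT1G19740/EF1a (ambient CO2) = 413.9 / 4274 = 0.096841
AT1G19740/EF1a (elevated CO2) = 3984 / 5577 = 0.71436
Fold change = 0.71436 / 0.096841 = 7.3766
log2(7.3766) = 2.8830

2.883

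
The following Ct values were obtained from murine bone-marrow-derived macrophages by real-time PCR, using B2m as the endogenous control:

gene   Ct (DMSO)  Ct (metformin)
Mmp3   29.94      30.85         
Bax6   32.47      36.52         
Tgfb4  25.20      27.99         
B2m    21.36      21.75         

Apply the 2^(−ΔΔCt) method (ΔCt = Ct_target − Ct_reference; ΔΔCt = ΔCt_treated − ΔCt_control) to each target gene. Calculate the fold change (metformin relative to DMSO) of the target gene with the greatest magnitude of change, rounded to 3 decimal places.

Mmp3: ΔΔCt = (30.85−21.75) − (29.94−21.36) = 9.10 − 8.58 = 0.52; fold change = 2^-0.52 = 0.697
Bax6: ΔΔCt = (36.52−21.75) − (32.47−21.36) = 14.77 − 11.11 = 3.66; fold change = 2^-3.66 = 0.079
Tgfb4: ΔΔCt = (27.99−21.75) − (25.20−21.36) = 6.24 − 3.84 = 2.40; fold change = 2^-2.40 = 0.189
Bax6 has the largest |ΔΔCt| = 3.66.

0.079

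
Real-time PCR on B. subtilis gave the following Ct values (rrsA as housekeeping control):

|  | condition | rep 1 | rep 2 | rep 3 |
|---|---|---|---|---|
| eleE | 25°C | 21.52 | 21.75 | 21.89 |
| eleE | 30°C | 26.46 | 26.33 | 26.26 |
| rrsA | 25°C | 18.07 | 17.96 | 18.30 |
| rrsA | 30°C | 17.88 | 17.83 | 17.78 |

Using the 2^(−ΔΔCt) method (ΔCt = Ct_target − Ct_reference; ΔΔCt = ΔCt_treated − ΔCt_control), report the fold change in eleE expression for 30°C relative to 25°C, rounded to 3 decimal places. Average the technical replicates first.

Mean Ct: eleE 25°C 21.720; eleE 30°C 26.350; rrsA 25°C 18.110; rrsA 30°C 17.830
ΔCt(25°C) = 21.720 − 18.110 = 3.610
ΔCt(30°C) = 26.350 − 17.830 = 8.520
ΔΔCt = 8.520 − 3.610 = 4.910
Fold change = 2^(−4.910) = 0.0333

0.033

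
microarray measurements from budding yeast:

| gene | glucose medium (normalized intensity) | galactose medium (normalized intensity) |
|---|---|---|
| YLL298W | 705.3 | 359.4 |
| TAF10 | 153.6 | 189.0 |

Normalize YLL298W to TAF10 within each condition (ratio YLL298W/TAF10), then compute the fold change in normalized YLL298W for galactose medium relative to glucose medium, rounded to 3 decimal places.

0.414

YLL298W/TAF10 (glucose medium) = 705.3 / 153.6 = 4.5918
YLL298W/TAF10 (galactose medium) = 359.4 / 189.0 = 1.9016
Fold change = 1.9016 / 4.5918 = 0.4141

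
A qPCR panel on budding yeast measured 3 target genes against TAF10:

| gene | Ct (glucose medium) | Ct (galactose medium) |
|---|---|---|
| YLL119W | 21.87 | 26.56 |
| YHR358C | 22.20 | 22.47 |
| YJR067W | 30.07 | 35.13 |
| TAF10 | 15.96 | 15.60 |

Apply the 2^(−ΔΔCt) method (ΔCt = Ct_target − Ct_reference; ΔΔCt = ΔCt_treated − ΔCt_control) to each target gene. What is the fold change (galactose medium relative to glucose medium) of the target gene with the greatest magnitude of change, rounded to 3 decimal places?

0.023

YLL119W: ΔΔCt = (26.56−15.60) − (21.87−15.96) = 10.96 − 5.91 = 5.05; fold change = 2^-5.05 = 0.030
YHR358C: ΔΔCt = (22.47−15.60) − (22.20−15.96) = 6.87 − 6.24 = 0.63; fold change = 2^-0.63 = 0.646
YJR067W: ΔΔCt = (35.13−15.60) − (30.07−15.96) = 19.53 − 14.11 = 5.42; fold change = 2^-5.42 = 0.023
YJR067W has the largest |ΔΔCt| = 5.42.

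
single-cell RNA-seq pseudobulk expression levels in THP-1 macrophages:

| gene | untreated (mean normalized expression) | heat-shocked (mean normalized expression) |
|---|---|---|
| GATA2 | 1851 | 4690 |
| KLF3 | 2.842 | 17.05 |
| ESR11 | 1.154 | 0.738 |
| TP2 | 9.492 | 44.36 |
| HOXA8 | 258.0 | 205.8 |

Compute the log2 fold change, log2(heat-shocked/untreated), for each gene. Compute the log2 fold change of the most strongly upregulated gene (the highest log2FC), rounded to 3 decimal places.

log2(4690/1851) = 1.341  (GATA2)
log2(17.05/2.842) = 2.585  (KLF3)
log2(0.738/1.154) = -0.645  (ESR11)
log2(44.36/9.492) = 2.224  (TP2)
log2(205.8/258.0) = -0.326  (HOXA8)
KLF3 is most strongly upregulated.

2.585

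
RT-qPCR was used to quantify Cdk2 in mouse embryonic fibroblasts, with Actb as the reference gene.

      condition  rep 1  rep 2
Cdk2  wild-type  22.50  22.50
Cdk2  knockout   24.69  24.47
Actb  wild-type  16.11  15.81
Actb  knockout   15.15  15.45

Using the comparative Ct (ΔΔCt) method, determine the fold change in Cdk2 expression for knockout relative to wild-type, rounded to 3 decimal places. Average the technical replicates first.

Mean Ct: Cdk2 wild-type 22.500; Cdk2 knockout 24.580; Actb wild-type 15.960; Actb knockout 15.300
ΔCt(wild-type) = 22.500 − 15.960 = 6.540
ΔCt(knockout) = 24.580 − 15.300 = 9.280
ΔΔCt = 9.280 − 6.540 = 2.740
Fold change = 2^(−2.740) = 0.1497

0.150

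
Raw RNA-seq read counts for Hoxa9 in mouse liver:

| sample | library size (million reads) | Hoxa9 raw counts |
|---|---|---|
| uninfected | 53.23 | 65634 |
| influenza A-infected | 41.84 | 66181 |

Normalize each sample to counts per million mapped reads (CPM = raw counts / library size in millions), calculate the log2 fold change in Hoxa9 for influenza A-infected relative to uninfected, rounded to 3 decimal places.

0.359

CPM(uninfected) = 65634 / 53.23 = 1233.0265
CPM(influenza A-infected) = 66181 / 41.84 = 1581.7639
Fold change = 1581.7639 / 1233.0265 = 1.28283
log2(1.28283) = 0.3593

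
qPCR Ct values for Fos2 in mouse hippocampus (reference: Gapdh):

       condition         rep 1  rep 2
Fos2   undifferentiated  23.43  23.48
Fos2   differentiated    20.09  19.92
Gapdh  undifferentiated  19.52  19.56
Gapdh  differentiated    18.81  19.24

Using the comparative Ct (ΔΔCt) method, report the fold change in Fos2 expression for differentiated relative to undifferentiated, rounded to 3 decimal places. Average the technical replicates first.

Mean Ct: Fos2 undifferentiated 23.455; Fos2 differentiated 20.005; Gapdh undifferentiated 19.540; Gapdh differentiated 19.025
ΔCt(undifferentiated) = 23.455 − 19.540 = 3.915
ΔCt(differentiated) = 20.005 − 19.025 = 0.980
ΔΔCt = 0.980 − 3.915 = -2.935
Fold change = 2^(−(-2.935)) = 2^2.935 = 7.6476

7.648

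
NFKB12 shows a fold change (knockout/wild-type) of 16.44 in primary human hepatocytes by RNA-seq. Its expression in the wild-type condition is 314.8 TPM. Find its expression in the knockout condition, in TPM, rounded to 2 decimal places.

knockout expression = 314.8 × 16.44 = 5175.31

5175.31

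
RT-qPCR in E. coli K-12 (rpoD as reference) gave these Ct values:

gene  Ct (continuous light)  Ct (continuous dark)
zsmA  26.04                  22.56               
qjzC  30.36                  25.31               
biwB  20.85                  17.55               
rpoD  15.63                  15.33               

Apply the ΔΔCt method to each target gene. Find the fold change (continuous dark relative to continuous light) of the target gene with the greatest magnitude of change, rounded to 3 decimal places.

26.909

zsmA: ΔΔCt = (22.56−15.33) − (26.04−15.63) = 7.23 − 10.41 = -3.18; fold change = 2^3.18 = 9.063
qjzC: ΔΔCt = (25.31−15.33) − (30.36−15.63) = 9.98 − 14.73 = -4.75; fold change = 2^4.75 = 26.909
biwB: ΔΔCt = (17.55−15.33) − (20.85−15.63) = 2.22 − 5.22 = -3.00; fold change = 2^3.00 = 8.000
qjzC has the largest |ΔΔCt| = 4.75.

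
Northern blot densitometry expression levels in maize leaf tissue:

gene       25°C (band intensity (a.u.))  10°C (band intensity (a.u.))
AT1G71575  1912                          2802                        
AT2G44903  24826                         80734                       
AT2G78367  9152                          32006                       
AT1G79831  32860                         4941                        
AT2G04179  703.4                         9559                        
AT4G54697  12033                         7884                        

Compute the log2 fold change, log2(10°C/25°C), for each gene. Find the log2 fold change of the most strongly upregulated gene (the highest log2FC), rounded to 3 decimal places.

log2(2802/1912) = 0.551  (AT1G71575)
log2(80734/24826) = 1.701  (AT2G44903)
log2(32006/9152) = 1.806  (AT2G78367)
log2(4941/32860) = -2.733  (AT1G79831)
log2(9559/703.4) = 3.764  (AT2G04179)
log2(7884/12033) = -0.610  (AT4G54697)
AT2G04179 is most strongly upregulated.

3.764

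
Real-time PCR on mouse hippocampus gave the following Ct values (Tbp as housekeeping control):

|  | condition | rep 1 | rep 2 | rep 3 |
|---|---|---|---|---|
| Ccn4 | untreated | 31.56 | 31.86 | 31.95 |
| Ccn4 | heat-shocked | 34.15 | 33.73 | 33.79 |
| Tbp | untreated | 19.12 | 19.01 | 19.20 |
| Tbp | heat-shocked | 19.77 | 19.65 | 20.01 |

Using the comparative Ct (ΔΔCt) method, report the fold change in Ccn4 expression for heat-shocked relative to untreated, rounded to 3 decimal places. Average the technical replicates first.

0.379

Mean Ct: Ccn4 untreated 31.790; Ccn4 heat-shocked 33.890; Tbp untreated 19.110; Tbp heat-shocked 19.810
ΔCt(untreated) = 31.790 − 19.110 = 12.680
ΔCt(heat-shocked) = 33.890 − 19.810 = 14.080
ΔΔCt = 14.080 − 12.680 = 1.400
Fold change = 2^(−1.400) = 0.3789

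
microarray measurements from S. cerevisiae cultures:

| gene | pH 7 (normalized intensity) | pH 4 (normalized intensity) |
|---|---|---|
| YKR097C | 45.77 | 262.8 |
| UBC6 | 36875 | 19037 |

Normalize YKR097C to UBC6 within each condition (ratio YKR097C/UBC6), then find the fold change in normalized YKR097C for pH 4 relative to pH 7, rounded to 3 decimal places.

YKR097C/UBC6 (pH 7) = 45.77 / 36875 = 0.0012412
YKR097C/UBC6 (pH 4) = 262.8 / 19037 = 0.013805
Fold change = 0.013805 / 0.0012412 = 11.1219

11.122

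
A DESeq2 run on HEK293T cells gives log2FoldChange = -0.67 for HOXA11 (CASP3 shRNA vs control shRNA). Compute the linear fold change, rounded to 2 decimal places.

Fold change = 2^(-0.67) = 0.629
That is, HOXA11 drops to 62.9% of the control shRNA level.

0.63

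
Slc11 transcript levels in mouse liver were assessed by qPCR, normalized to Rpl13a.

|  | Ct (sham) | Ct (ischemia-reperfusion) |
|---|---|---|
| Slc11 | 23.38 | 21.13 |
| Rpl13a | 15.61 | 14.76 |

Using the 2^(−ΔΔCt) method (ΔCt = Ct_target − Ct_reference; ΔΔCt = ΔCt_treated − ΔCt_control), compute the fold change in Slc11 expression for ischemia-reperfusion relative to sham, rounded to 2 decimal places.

2.64

ΔCt(sham) = 23.380 − 15.610 = 7.770
ΔCt(ischemia-reperfusion) = 21.130 − 14.760 = 6.370
ΔΔCt = 6.370 − 7.770 = -1.400
Fold change = 2^(−(-1.400)) = 2^1.400 = 2.639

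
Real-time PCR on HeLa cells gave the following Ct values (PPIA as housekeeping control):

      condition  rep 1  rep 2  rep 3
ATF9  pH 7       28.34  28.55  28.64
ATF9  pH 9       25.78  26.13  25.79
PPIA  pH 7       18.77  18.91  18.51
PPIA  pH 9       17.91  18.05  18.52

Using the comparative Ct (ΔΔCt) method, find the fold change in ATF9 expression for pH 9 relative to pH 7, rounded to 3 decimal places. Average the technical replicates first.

Mean Ct: ATF9 pH 7 28.510; ATF9 pH 9 25.900; PPIA pH 7 18.730; PPIA pH 9 18.160
ΔCt(pH 7) = 28.510 − 18.730 = 9.780
ΔCt(pH 9) = 25.900 − 18.160 = 7.740
ΔΔCt = 7.740 − 9.780 = -2.040
Fold change = 2^(−(-2.040)) = 2^2.040 = 4.1125

4.112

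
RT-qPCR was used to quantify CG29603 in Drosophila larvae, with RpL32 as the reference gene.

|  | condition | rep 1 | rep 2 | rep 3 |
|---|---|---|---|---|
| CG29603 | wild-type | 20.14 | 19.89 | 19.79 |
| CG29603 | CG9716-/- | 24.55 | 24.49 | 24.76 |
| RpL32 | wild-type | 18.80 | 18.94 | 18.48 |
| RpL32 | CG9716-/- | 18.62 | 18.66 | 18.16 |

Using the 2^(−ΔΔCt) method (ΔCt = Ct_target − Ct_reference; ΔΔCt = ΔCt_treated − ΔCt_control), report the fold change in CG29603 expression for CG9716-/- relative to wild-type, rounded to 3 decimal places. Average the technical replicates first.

0.033

Mean Ct: CG29603 wild-type 19.940; CG29603 CG9716-/- 24.600; RpL32 wild-type 18.740; RpL32 CG9716-/- 18.480
ΔCt(wild-type) = 19.940 − 18.740 = 1.200
ΔCt(CG9716-/-) = 24.600 − 18.480 = 6.120
ΔΔCt = 6.120 − 1.200 = 4.920
Fold change = 2^(−4.920) = 0.0330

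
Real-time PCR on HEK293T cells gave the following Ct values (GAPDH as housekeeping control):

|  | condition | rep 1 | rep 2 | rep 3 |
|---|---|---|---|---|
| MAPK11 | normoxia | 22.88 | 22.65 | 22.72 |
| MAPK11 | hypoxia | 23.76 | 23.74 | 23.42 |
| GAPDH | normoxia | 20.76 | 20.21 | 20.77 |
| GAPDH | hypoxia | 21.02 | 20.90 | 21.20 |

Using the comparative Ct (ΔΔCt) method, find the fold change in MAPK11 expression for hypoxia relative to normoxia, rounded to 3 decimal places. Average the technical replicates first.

0.742

Mean Ct: MAPK11 normoxia 22.750; MAPK11 hypoxia 23.640; GAPDH normoxia 20.580; GAPDH hypoxia 21.040
ΔCt(normoxia) = 22.750 − 20.580 = 2.170
ΔCt(hypoxia) = 23.640 − 21.040 = 2.600
ΔΔCt = 2.600 − 2.170 = 0.430
Fold change = 2^(−0.430) = 0.7423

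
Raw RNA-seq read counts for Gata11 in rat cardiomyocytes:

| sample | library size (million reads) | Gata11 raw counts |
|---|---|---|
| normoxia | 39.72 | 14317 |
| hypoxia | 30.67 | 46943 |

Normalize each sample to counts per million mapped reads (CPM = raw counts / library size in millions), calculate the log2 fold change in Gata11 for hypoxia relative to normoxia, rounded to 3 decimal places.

CPM(normoxia) = 14317 / 39.72 = 360.4481
CPM(hypoxia) = 46943 / 30.67 = 1530.5836
Fold change = 1530.5836 / 360.4481 = 4.24634
log2(4.24634) = 2.0862

2.086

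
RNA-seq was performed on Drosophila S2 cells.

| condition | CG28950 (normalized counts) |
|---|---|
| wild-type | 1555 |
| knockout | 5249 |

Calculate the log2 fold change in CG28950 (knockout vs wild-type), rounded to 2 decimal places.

1.76

Fold change = 5249 / 1555 = 3.3756
log2(3.3756) = 1.755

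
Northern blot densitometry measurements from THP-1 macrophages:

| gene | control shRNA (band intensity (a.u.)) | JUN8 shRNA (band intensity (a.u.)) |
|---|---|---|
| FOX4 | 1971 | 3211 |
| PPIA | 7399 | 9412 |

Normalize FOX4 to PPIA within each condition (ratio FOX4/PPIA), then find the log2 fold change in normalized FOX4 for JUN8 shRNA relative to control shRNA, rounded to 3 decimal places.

FOX4/PPIA (control shRNA) = 1971 / 7399 = 0.26639
FOX4/PPIA (JUN8 shRNA) = 3211 / 9412 = 0.34116
Fold change = 0.34116 / 0.26639 = 1.2807
log2(1.2807) = 0.3569

0.357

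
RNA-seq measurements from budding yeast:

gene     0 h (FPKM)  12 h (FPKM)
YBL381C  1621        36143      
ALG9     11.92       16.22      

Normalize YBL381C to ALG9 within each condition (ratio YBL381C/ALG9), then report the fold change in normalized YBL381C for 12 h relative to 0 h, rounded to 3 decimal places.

16.386

YBL381C/ALG9 (0 h) = 1621 / 11.92 = 135.99
YBL381C/ALG9 (12 h) = 36143 / 16.22 = 2228.3
Fold change = 2228.3 / 135.99 = 16.3858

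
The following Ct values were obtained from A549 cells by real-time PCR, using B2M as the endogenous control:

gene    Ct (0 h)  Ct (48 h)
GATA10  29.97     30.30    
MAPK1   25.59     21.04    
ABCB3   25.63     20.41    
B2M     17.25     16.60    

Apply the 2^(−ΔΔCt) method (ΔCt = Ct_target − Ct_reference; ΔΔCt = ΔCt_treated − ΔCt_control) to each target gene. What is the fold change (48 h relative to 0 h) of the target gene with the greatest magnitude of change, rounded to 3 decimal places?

GATA10: ΔΔCt = (30.30−16.60) − (29.97−17.25) = 13.70 − 12.72 = 0.98; fold change = 2^-0.98 = 0.507
MAPK1: ΔΔCt = (21.04−16.60) − (25.59−17.25) = 4.44 − 8.34 = -3.90; fold change = 2^3.90 = 14.929
ABCB3: ΔΔCt = (20.41−16.60) − (25.63−17.25) = 3.81 − 8.38 = -4.57; fold change = 2^4.57 = 23.752
ABCB3 has the largest |ΔΔCt| = 4.57.

23.752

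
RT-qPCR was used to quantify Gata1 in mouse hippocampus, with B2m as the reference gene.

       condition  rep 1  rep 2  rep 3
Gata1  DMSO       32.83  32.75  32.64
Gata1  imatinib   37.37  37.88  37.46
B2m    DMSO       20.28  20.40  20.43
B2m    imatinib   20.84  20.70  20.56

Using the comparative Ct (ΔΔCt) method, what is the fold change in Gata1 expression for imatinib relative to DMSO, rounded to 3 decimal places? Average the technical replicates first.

0.044

Mean Ct: Gata1 DMSO 32.740; Gata1 imatinib 37.570; B2m DMSO 20.370; B2m imatinib 20.700
ΔCt(DMSO) = 32.740 − 20.370 = 12.370
ΔCt(imatinib) = 37.570 − 20.700 = 16.870
ΔΔCt = 16.870 − 12.370 = 4.500
Fold change = 2^(−4.500) = 0.0442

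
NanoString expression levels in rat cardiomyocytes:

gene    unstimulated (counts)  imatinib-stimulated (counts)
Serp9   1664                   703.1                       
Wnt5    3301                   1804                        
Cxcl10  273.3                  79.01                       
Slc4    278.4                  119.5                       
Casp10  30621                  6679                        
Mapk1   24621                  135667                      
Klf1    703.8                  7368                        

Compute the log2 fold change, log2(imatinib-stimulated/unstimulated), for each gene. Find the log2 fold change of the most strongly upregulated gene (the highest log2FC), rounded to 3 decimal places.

log2(703.1/1664) = -1.243  (Serp9)
log2(1804/3301) = -0.872  (Wnt5)
log2(79.01/273.3) = -1.790  (Cxcl10)
log2(119.5/278.4) = -1.220  (Slc4)
log2(6679/30621) = -2.197  (Casp10)
log2(135667/24621) = 2.462  (Mapk1)
log2(7368/703.8) = 3.388  (Klf1)
Klf1 is most strongly upregulated.

3.388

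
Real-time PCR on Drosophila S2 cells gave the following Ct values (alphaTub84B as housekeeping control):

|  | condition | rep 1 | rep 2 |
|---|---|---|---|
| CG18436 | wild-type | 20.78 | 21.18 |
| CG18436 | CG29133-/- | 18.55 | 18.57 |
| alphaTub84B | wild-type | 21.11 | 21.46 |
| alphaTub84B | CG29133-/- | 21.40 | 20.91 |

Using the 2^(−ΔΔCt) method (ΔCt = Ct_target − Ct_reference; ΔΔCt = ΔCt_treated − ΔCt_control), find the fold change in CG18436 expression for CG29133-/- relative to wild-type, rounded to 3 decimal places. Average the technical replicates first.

4.891

Mean Ct: CG18436 wild-type 20.980; CG18436 CG29133-/- 18.560; alphaTub84B wild-type 21.285; alphaTub84B CG29133-/- 21.155
ΔCt(wild-type) = 20.980 − 21.285 = -0.305
ΔCt(CG29133-/-) = 18.560 − 21.155 = -2.595
ΔΔCt = -2.595 − (-0.305) = -2.290
Fold change = 2^(−(-2.290)) = 2^2.290 = 4.8906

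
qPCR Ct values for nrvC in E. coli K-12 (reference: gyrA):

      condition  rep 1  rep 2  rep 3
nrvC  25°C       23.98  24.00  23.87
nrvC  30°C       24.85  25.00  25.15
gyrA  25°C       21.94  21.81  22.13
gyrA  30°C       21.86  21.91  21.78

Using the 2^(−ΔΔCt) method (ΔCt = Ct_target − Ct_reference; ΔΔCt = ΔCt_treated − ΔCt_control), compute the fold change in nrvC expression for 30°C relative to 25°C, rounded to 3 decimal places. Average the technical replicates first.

Mean Ct: nrvC 25°C 23.950; nrvC 30°C 25.000; gyrA 25°C 21.960; gyrA 30°C 21.850
ΔCt(25°C) = 23.950 − 21.960 = 1.990
ΔCt(30°C) = 25.000 − 21.850 = 3.150
ΔΔCt = 3.150 − 1.990 = 1.160
Fold change = 2^(−1.160) = 0.4475

0.448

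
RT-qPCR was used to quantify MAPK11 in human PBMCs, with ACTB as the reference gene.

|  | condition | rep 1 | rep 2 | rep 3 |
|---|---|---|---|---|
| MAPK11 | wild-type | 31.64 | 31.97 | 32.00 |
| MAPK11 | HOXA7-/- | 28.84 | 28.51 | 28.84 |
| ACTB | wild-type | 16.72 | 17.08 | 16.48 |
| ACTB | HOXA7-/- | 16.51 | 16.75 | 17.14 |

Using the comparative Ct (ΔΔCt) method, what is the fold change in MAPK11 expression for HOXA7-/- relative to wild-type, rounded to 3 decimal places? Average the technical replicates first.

9.063

Mean Ct: MAPK11 wild-type 31.870; MAPK11 HOXA7-/- 28.730; ACTB wild-type 16.760; ACTB HOXA7-/- 16.800
ΔCt(wild-type) = 31.870 − 16.760 = 15.110
ΔCt(HOXA7-/-) = 28.730 − 16.800 = 11.930
ΔΔCt = 11.930 − 15.110 = -3.180
Fold change = 2^(−(-3.180)) = 2^3.180 = 9.0631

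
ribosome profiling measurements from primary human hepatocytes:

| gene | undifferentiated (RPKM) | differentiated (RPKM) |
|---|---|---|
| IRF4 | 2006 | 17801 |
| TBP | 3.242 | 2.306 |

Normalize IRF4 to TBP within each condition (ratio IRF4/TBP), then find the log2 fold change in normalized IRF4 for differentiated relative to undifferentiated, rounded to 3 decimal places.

IRF4/TBP (undifferentiated) = 2006 / 3.242 = 618.75
IRF4/TBP (differentiated) = 17801 / 2.306 = 7719.4
Fold change = 7719.4 / 618.75 = 12.4758
log2(12.4758) = 3.6411

3.641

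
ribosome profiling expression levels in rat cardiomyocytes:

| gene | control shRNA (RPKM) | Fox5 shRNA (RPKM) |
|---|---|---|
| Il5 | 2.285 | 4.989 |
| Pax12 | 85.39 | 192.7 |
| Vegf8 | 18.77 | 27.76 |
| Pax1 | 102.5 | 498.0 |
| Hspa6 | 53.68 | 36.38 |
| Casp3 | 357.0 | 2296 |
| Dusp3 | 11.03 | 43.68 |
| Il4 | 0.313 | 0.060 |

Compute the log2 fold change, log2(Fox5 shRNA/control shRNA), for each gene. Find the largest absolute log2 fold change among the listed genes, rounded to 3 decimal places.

log2(4.989/2.285) = 1.127  (Il5)
log2(192.7/85.39) = 1.174  (Pax12)
log2(27.76/18.77) = 0.565  (Vegf8)
log2(498.0/102.5) = 2.281  (Pax1)
log2(36.38/53.68) = -0.561  (Hspa6)
log2(2296/357.0) = 2.685  (Casp3)
log2(43.68/11.03) = 1.986  (Dusp3)
log2(0.060/0.313) = -2.383  (Il4)
The largest magnitude belongs to Casp3.

2.685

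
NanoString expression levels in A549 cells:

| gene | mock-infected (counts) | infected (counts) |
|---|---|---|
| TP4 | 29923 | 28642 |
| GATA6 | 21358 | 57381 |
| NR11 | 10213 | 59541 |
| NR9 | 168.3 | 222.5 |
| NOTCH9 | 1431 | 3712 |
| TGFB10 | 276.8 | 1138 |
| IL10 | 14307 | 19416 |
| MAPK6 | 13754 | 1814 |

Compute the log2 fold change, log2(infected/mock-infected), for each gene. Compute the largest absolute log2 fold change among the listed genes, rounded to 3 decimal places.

log2(28642/29923) = -0.063  (TP4)
log2(57381/21358) = 1.426  (GATA6)
log2(59541/10213) = 2.543  (NR11)
log2(222.5/168.3) = 0.403  (NR9)
log2(3712/1431) = 1.375  (NOTCH9)
log2(1138/276.8) = 2.040  (TGFB10)
log2(19416/14307) = 0.441  (IL10)
log2(1814/13754) = -2.923  (MAPK6)
The largest magnitude belongs to MAPK6.

2.923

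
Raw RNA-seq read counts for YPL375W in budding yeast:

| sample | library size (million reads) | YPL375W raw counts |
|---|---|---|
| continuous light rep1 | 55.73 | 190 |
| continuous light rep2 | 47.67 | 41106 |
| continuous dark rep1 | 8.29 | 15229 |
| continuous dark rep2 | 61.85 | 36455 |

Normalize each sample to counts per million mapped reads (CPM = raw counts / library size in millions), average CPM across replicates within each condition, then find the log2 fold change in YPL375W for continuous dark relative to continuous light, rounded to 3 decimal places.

1.487

CPM(continuous light rep1) = 190 / 55.73 = 3.4093
CPM(continuous light rep2) = 41106 / 47.67 = 862.3033
CPM(continuous dark rep1) = 15229 / 8.29 = 1837.0326
CPM(continuous dark rep2) = 36455 / 61.85 = 589.4099
mean CPM(continuous light) = 432.8563; mean CPM(continuous dark) = 1213.2212
Fold change = 1213.2212 / 432.8563 = 2.80283
log2(2.80283) = 1.4869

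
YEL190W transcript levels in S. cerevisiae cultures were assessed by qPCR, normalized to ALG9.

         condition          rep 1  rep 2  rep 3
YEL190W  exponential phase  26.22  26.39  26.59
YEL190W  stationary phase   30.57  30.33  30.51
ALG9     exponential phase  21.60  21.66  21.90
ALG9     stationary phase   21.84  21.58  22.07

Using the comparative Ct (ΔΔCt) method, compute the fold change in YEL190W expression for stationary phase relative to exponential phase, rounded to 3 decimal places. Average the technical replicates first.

Mean Ct: YEL190W exponential phase 26.400; YEL190W stationary phase 30.470; ALG9 exponential phase 21.720; ALG9 stationary phase 21.830
ΔCt(exponential phase) = 26.400 − 21.720 = 4.680
ΔCt(stationary phase) = 30.470 − 21.830 = 8.640
ΔΔCt = 8.640 − 4.680 = 3.960
Fold change = 2^(−3.960) = 0.0643

0.064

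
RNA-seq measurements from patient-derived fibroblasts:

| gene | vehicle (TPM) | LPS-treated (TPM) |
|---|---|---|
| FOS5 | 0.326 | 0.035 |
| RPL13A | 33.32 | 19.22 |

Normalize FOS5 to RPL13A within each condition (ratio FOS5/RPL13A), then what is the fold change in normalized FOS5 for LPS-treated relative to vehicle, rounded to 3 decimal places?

0.186

FOS5/RPL13A (vehicle) = 0.326 / 33.32 = 0.0097839
FOS5/RPL13A (LPS-treated) = 0.035 / 19.22 = 0.001821
Fold change = 0.001821 / 0.0097839 = 0.1861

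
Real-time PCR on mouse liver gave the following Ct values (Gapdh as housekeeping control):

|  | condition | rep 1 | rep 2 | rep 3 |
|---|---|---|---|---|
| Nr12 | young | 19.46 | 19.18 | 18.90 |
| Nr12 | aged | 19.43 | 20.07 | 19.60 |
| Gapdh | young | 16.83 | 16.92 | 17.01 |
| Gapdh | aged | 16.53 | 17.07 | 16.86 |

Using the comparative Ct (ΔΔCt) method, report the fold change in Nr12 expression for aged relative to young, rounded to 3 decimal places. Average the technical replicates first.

Mean Ct: Nr12 young 19.180; Nr12 aged 19.700; Gapdh young 16.920; Gapdh aged 16.820
ΔCt(young) = 19.180 − 16.920 = 2.260
ΔCt(aged) = 19.700 − 16.820 = 2.880
ΔΔCt = 2.880 − 2.260 = 0.620
Fold change = 2^(−0.620) = 0.6507

0.651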